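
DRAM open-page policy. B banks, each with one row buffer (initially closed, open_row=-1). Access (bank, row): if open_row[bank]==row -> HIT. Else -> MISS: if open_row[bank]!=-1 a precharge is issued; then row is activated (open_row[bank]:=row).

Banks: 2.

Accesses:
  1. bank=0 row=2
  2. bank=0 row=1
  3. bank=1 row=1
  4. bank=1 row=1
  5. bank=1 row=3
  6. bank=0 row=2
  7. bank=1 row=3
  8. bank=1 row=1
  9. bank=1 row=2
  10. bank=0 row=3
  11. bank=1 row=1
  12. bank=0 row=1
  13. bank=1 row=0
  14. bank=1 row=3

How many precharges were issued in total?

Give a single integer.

Answer: 10

Derivation:
Acc 1: bank0 row2 -> MISS (open row2); precharges=0
Acc 2: bank0 row1 -> MISS (open row1); precharges=1
Acc 3: bank1 row1 -> MISS (open row1); precharges=1
Acc 4: bank1 row1 -> HIT
Acc 5: bank1 row3 -> MISS (open row3); precharges=2
Acc 6: bank0 row2 -> MISS (open row2); precharges=3
Acc 7: bank1 row3 -> HIT
Acc 8: bank1 row1 -> MISS (open row1); precharges=4
Acc 9: bank1 row2 -> MISS (open row2); precharges=5
Acc 10: bank0 row3 -> MISS (open row3); precharges=6
Acc 11: bank1 row1 -> MISS (open row1); precharges=7
Acc 12: bank0 row1 -> MISS (open row1); precharges=8
Acc 13: bank1 row0 -> MISS (open row0); precharges=9
Acc 14: bank1 row3 -> MISS (open row3); precharges=10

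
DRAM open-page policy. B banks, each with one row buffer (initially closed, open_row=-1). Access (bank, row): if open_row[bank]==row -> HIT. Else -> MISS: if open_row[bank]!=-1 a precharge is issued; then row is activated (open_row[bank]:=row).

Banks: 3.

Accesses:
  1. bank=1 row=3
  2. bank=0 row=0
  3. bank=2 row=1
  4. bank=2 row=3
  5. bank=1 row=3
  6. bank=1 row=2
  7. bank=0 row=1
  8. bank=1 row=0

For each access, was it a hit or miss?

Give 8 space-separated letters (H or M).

Answer: M M M M H M M M

Derivation:
Acc 1: bank1 row3 -> MISS (open row3); precharges=0
Acc 2: bank0 row0 -> MISS (open row0); precharges=0
Acc 3: bank2 row1 -> MISS (open row1); precharges=0
Acc 4: bank2 row3 -> MISS (open row3); precharges=1
Acc 5: bank1 row3 -> HIT
Acc 6: bank1 row2 -> MISS (open row2); precharges=2
Acc 7: bank0 row1 -> MISS (open row1); precharges=3
Acc 8: bank1 row0 -> MISS (open row0); precharges=4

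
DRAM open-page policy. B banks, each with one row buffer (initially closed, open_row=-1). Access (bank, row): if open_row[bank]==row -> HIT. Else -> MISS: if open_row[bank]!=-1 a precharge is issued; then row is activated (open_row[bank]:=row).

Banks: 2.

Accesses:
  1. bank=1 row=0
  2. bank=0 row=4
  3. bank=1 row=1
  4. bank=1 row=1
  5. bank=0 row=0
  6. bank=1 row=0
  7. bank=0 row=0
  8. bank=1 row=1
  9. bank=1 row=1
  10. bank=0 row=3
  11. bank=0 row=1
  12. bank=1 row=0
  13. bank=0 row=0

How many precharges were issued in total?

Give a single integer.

Answer: 8

Derivation:
Acc 1: bank1 row0 -> MISS (open row0); precharges=0
Acc 2: bank0 row4 -> MISS (open row4); precharges=0
Acc 3: bank1 row1 -> MISS (open row1); precharges=1
Acc 4: bank1 row1 -> HIT
Acc 5: bank0 row0 -> MISS (open row0); precharges=2
Acc 6: bank1 row0 -> MISS (open row0); precharges=3
Acc 7: bank0 row0 -> HIT
Acc 8: bank1 row1 -> MISS (open row1); precharges=4
Acc 9: bank1 row1 -> HIT
Acc 10: bank0 row3 -> MISS (open row3); precharges=5
Acc 11: bank0 row1 -> MISS (open row1); precharges=6
Acc 12: bank1 row0 -> MISS (open row0); precharges=7
Acc 13: bank0 row0 -> MISS (open row0); precharges=8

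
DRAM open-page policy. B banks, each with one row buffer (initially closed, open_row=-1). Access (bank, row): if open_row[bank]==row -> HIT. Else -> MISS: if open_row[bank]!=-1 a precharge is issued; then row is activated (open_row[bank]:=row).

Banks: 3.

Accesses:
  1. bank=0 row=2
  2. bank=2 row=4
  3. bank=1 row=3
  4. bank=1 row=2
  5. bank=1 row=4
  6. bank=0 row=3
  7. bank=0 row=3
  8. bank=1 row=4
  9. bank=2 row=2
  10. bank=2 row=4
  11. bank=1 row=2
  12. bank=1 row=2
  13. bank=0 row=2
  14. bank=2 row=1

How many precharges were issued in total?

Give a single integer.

Answer: 8

Derivation:
Acc 1: bank0 row2 -> MISS (open row2); precharges=0
Acc 2: bank2 row4 -> MISS (open row4); precharges=0
Acc 3: bank1 row3 -> MISS (open row3); precharges=0
Acc 4: bank1 row2 -> MISS (open row2); precharges=1
Acc 5: bank1 row4 -> MISS (open row4); precharges=2
Acc 6: bank0 row3 -> MISS (open row3); precharges=3
Acc 7: bank0 row3 -> HIT
Acc 8: bank1 row4 -> HIT
Acc 9: bank2 row2 -> MISS (open row2); precharges=4
Acc 10: bank2 row4 -> MISS (open row4); precharges=5
Acc 11: bank1 row2 -> MISS (open row2); precharges=6
Acc 12: bank1 row2 -> HIT
Acc 13: bank0 row2 -> MISS (open row2); precharges=7
Acc 14: bank2 row1 -> MISS (open row1); precharges=8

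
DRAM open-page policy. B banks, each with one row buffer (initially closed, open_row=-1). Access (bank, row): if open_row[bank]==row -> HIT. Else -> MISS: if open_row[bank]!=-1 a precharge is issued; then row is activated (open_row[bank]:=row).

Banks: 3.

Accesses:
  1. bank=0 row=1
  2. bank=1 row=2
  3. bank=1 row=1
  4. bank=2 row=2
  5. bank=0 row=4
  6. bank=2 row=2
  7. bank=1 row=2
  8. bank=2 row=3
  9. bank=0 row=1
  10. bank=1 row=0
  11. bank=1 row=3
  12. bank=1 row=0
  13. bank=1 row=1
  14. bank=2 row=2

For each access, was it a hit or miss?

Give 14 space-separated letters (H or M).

Answer: M M M M M H M M M M M M M M

Derivation:
Acc 1: bank0 row1 -> MISS (open row1); precharges=0
Acc 2: bank1 row2 -> MISS (open row2); precharges=0
Acc 3: bank1 row1 -> MISS (open row1); precharges=1
Acc 4: bank2 row2 -> MISS (open row2); precharges=1
Acc 5: bank0 row4 -> MISS (open row4); precharges=2
Acc 6: bank2 row2 -> HIT
Acc 7: bank1 row2 -> MISS (open row2); precharges=3
Acc 8: bank2 row3 -> MISS (open row3); precharges=4
Acc 9: bank0 row1 -> MISS (open row1); precharges=5
Acc 10: bank1 row0 -> MISS (open row0); precharges=6
Acc 11: bank1 row3 -> MISS (open row3); precharges=7
Acc 12: bank1 row0 -> MISS (open row0); precharges=8
Acc 13: bank1 row1 -> MISS (open row1); precharges=9
Acc 14: bank2 row2 -> MISS (open row2); precharges=10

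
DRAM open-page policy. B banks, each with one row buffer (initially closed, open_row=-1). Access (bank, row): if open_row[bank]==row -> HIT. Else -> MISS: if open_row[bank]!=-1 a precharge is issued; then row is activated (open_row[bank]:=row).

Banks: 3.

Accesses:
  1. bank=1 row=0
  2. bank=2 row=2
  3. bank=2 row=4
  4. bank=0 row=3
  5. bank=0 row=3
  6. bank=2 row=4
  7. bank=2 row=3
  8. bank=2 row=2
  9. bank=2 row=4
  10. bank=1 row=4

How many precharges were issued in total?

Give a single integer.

Answer: 5

Derivation:
Acc 1: bank1 row0 -> MISS (open row0); precharges=0
Acc 2: bank2 row2 -> MISS (open row2); precharges=0
Acc 3: bank2 row4 -> MISS (open row4); precharges=1
Acc 4: bank0 row3 -> MISS (open row3); precharges=1
Acc 5: bank0 row3 -> HIT
Acc 6: bank2 row4 -> HIT
Acc 7: bank2 row3 -> MISS (open row3); precharges=2
Acc 8: bank2 row2 -> MISS (open row2); precharges=3
Acc 9: bank2 row4 -> MISS (open row4); precharges=4
Acc 10: bank1 row4 -> MISS (open row4); precharges=5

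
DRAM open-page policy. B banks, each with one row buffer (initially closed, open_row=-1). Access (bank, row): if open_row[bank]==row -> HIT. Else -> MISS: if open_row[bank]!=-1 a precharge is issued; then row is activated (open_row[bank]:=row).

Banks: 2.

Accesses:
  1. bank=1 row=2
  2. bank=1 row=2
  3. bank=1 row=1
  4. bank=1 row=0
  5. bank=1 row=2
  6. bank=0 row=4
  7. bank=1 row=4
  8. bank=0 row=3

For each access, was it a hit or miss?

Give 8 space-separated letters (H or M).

Answer: M H M M M M M M

Derivation:
Acc 1: bank1 row2 -> MISS (open row2); precharges=0
Acc 2: bank1 row2 -> HIT
Acc 3: bank1 row1 -> MISS (open row1); precharges=1
Acc 4: bank1 row0 -> MISS (open row0); precharges=2
Acc 5: bank1 row2 -> MISS (open row2); precharges=3
Acc 6: bank0 row4 -> MISS (open row4); precharges=3
Acc 7: bank1 row4 -> MISS (open row4); precharges=4
Acc 8: bank0 row3 -> MISS (open row3); precharges=5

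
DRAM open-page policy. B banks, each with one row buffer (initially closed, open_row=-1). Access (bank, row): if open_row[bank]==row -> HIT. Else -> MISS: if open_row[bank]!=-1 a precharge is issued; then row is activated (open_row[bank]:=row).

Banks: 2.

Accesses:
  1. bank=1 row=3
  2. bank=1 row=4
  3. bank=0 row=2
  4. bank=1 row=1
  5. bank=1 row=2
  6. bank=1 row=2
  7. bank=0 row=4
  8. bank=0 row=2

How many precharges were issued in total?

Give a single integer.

Acc 1: bank1 row3 -> MISS (open row3); precharges=0
Acc 2: bank1 row4 -> MISS (open row4); precharges=1
Acc 3: bank0 row2 -> MISS (open row2); precharges=1
Acc 4: bank1 row1 -> MISS (open row1); precharges=2
Acc 5: bank1 row2 -> MISS (open row2); precharges=3
Acc 6: bank1 row2 -> HIT
Acc 7: bank0 row4 -> MISS (open row4); precharges=4
Acc 8: bank0 row2 -> MISS (open row2); precharges=5

Answer: 5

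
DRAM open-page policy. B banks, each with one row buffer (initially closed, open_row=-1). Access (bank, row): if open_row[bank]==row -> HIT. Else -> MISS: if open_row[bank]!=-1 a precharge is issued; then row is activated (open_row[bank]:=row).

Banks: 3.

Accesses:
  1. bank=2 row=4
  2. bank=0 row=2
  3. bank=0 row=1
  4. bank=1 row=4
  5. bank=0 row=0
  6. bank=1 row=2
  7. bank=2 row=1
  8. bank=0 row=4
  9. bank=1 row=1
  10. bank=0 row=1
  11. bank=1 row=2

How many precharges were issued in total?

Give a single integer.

Answer: 8

Derivation:
Acc 1: bank2 row4 -> MISS (open row4); precharges=0
Acc 2: bank0 row2 -> MISS (open row2); precharges=0
Acc 3: bank0 row1 -> MISS (open row1); precharges=1
Acc 4: bank1 row4 -> MISS (open row4); precharges=1
Acc 5: bank0 row0 -> MISS (open row0); precharges=2
Acc 6: bank1 row2 -> MISS (open row2); precharges=3
Acc 7: bank2 row1 -> MISS (open row1); precharges=4
Acc 8: bank0 row4 -> MISS (open row4); precharges=5
Acc 9: bank1 row1 -> MISS (open row1); precharges=6
Acc 10: bank0 row1 -> MISS (open row1); precharges=7
Acc 11: bank1 row2 -> MISS (open row2); precharges=8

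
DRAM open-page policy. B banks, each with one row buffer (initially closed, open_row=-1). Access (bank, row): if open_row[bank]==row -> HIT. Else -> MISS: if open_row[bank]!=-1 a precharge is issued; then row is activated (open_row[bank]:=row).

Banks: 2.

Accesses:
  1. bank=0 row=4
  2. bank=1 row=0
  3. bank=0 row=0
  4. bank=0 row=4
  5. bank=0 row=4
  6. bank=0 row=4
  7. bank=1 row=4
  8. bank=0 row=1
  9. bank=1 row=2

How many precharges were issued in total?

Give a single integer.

Acc 1: bank0 row4 -> MISS (open row4); precharges=0
Acc 2: bank1 row0 -> MISS (open row0); precharges=0
Acc 3: bank0 row0 -> MISS (open row0); precharges=1
Acc 4: bank0 row4 -> MISS (open row4); precharges=2
Acc 5: bank0 row4 -> HIT
Acc 6: bank0 row4 -> HIT
Acc 7: bank1 row4 -> MISS (open row4); precharges=3
Acc 8: bank0 row1 -> MISS (open row1); precharges=4
Acc 9: bank1 row2 -> MISS (open row2); precharges=5

Answer: 5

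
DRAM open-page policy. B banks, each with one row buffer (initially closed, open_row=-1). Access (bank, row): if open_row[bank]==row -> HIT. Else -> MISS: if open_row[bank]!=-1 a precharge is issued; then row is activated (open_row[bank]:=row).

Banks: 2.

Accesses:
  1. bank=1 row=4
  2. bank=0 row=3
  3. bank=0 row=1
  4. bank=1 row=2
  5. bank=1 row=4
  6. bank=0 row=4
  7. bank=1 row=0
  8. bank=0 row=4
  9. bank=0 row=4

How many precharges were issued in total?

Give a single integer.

Acc 1: bank1 row4 -> MISS (open row4); precharges=0
Acc 2: bank0 row3 -> MISS (open row3); precharges=0
Acc 3: bank0 row1 -> MISS (open row1); precharges=1
Acc 4: bank1 row2 -> MISS (open row2); precharges=2
Acc 5: bank1 row4 -> MISS (open row4); precharges=3
Acc 6: bank0 row4 -> MISS (open row4); precharges=4
Acc 7: bank1 row0 -> MISS (open row0); precharges=5
Acc 8: bank0 row4 -> HIT
Acc 9: bank0 row4 -> HIT

Answer: 5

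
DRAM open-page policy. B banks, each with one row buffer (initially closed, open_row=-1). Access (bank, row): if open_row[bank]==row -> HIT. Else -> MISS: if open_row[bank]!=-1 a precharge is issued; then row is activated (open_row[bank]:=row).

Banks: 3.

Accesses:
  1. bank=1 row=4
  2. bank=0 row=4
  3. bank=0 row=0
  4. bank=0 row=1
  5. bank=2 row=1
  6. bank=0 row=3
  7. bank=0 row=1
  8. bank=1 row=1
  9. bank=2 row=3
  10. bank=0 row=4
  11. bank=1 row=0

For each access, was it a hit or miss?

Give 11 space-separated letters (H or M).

Acc 1: bank1 row4 -> MISS (open row4); precharges=0
Acc 2: bank0 row4 -> MISS (open row4); precharges=0
Acc 3: bank0 row0 -> MISS (open row0); precharges=1
Acc 4: bank0 row1 -> MISS (open row1); precharges=2
Acc 5: bank2 row1 -> MISS (open row1); precharges=2
Acc 6: bank0 row3 -> MISS (open row3); precharges=3
Acc 7: bank0 row1 -> MISS (open row1); precharges=4
Acc 8: bank1 row1 -> MISS (open row1); precharges=5
Acc 9: bank2 row3 -> MISS (open row3); precharges=6
Acc 10: bank0 row4 -> MISS (open row4); precharges=7
Acc 11: bank1 row0 -> MISS (open row0); precharges=8

Answer: M M M M M M M M M M M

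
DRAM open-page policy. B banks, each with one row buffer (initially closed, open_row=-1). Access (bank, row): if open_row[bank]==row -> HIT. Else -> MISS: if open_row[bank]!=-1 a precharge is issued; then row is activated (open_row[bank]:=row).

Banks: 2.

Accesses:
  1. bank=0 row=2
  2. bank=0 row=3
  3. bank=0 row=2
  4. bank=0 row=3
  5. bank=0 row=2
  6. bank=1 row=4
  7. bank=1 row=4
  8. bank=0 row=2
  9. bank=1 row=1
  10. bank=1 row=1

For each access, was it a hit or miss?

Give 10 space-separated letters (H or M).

Answer: M M M M M M H H M H

Derivation:
Acc 1: bank0 row2 -> MISS (open row2); precharges=0
Acc 2: bank0 row3 -> MISS (open row3); precharges=1
Acc 3: bank0 row2 -> MISS (open row2); precharges=2
Acc 4: bank0 row3 -> MISS (open row3); precharges=3
Acc 5: bank0 row2 -> MISS (open row2); precharges=4
Acc 6: bank1 row4 -> MISS (open row4); precharges=4
Acc 7: bank1 row4 -> HIT
Acc 8: bank0 row2 -> HIT
Acc 9: bank1 row1 -> MISS (open row1); precharges=5
Acc 10: bank1 row1 -> HIT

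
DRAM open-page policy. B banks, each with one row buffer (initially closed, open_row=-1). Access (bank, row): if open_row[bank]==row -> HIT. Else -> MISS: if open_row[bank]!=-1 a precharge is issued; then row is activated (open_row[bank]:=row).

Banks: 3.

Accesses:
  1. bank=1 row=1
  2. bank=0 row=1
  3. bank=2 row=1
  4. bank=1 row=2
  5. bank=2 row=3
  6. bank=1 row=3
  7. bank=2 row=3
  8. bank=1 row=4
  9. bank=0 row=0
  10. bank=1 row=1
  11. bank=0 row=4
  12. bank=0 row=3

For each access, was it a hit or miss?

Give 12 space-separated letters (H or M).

Answer: M M M M M M H M M M M M

Derivation:
Acc 1: bank1 row1 -> MISS (open row1); precharges=0
Acc 2: bank0 row1 -> MISS (open row1); precharges=0
Acc 3: bank2 row1 -> MISS (open row1); precharges=0
Acc 4: bank1 row2 -> MISS (open row2); precharges=1
Acc 5: bank2 row3 -> MISS (open row3); precharges=2
Acc 6: bank1 row3 -> MISS (open row3); precharges=3
Acc 7: bank2 row3 -> HIT
Acc 8: bank1 row4 -> MISS (open row4); precharges=4
Acc 9: bank0 row0 -> MISS (open row0); precharges=5
Acc 10: bank1 row1 -> MISS (open row1); precharges=6
Acc 11: bank0 row4 -> MISS (open row4); precharges=7
Acc 12: bank0 row3 -> MISS (open row3); precharges=8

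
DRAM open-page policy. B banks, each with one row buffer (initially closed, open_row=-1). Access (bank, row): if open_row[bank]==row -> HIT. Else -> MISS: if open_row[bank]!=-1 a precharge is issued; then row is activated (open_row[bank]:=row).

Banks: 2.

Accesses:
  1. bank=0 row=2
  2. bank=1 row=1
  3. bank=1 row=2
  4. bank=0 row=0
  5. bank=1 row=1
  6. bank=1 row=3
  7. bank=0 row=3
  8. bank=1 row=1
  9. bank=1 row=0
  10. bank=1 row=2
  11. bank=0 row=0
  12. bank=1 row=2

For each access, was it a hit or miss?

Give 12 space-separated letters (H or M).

Acc 1: bank0 row2 -> MISS (open row2); precharges=0
Acc 2: bank1 row1 -> MISS (open row1); precharges=0
Acc 3: bank1 row2 -> MISS (open row2); precharges=1
Acc 4: bank0 row0 -> MISS (open row0); precharges=2
Acc 5: bank1 row1 -> MISS (open row1); precharges=3
Acc 6: bank1 row3 -> MISS (open row3); precharges=4
Acc 7: bank0 row3 -> MISS (open row3); precharges=5
Acc 8: bank1 row1 -> MISS (open row1); precharges=6
Acc 9: bank1 row0 -> MISS (open row0); precharges=7
Acc 10: bank1 row2 -> MISS (open row2); precharges=8
Acc 11: bank0 row0 -> MISS (open row0); precharges=9
Acc 12: bank1 row2 -> HIT

Answer: M M M M M M M M M M M H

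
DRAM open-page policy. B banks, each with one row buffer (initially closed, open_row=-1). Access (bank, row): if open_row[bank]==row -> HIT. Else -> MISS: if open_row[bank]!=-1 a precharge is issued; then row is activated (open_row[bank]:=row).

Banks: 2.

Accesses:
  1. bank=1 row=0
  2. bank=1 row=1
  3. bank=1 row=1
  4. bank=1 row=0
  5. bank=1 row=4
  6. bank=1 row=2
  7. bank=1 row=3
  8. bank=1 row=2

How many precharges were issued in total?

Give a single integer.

Acc 1: bank1 row0 -> MISS (open row0); precharges=0
Acc 2: bank1 row1 -> MISS (open row1); precharges=1
Acc 3: bank1 row1 -> HIT
Acc 4: bank1 row0 -> MISS (open row0); precharges=2
Acc 5: bank1 row4 -> MISS (open row4); precharges=3
Acc 6: bank1 row2 -> MISS (open row2); precharges=4
Acc 7: bank1 row3 -> MISS (open row3); precharges=5
Acc 8: bank1 row2 -> MISS (open row2); precharges=6

Answer: 6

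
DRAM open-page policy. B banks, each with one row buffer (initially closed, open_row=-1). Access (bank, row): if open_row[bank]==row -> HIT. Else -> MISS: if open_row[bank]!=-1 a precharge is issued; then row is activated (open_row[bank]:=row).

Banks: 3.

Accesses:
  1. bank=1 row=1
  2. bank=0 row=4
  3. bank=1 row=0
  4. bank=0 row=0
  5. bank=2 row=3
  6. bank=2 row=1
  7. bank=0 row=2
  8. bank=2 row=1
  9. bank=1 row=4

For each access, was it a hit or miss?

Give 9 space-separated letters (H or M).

Acc 1: bank1 row1 -> MISS (open row1); precharges=0
Acc 2: bank0 row4 -> MISS (open row4); precharges=0
Acc 3: bank1 row0 -> MISS (open row0); precharges=1
Acc 4: bank0 row0 -> MISS (open row0); precharges=2
Acc 5: bank2 row3 -> MISS (open row3); precharges=2
Acc 6: bank2 row1 -> MISS (open row1); precharges=3
Acc 7: bank0 row2 -> MISS (open row2); precharges=4
Acc 8: bank2 row1 -> HIT
Acc 9: bank1 row4 -> MISS (open row4); precharges=5

Answer: M M M M M M M H M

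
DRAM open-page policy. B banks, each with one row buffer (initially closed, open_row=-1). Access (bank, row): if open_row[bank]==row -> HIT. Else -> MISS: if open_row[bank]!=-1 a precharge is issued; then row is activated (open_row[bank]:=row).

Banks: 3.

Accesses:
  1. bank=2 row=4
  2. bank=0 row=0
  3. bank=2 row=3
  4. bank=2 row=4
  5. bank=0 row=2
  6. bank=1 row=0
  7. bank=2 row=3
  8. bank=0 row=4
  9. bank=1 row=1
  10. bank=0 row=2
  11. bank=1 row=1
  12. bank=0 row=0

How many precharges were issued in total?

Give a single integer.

Acc 1: bank2 row4 -> MISS (open row4); precharges=0
Acc 2: bank0 row0 -> MISS (open row0); precharges=0
Acc 3: bank2 row3 -> MISS (open row3); precharges=1
Acc 4: bank2 row4 -> MISS (open row4); precharges=2
Acc 5: bank0 row2 -> MISS (open row2); precharges=3
Acc 6: bank1 row0 -> MISS (open row0); precharges=3
Acc 7: bank2 row3 -> MISS (open row3); precharges=4
Acc 8: bank0 row4 -> MISS (open row4); precharges=5
Acc 9: bank1 row1 -> MISS (open row1); precharges=6
Acc 10: bank0 row2 -> MISS (open row2); precharges=7
Acc 11: bank1 row1 -> HIT
Acc 12: bank0 row0 -> MISS (open row0); precharges=8

Answer: 8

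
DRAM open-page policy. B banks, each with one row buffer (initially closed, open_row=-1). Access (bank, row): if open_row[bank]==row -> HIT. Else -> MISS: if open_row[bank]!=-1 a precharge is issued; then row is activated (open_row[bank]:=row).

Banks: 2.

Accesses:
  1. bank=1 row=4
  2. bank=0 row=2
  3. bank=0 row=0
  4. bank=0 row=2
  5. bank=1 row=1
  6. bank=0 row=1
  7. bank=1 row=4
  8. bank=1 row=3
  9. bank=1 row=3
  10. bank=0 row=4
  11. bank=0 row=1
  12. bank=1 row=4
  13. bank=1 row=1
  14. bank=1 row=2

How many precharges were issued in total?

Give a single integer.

Answer: 11

Derivation:
Acc 1: bank1 row4 -> MISS (open row4); precharges=0
Acc 2: bank0 row2 -> MISS (open row2); precharges=0
Acc 3: bank0 row0 -> MISS (open row0); precharges=1
Acc 4: bank0 row2 -> MISS (open row2); precharges=2
Acc 5: bank1 row1 -> MISS (open row1); precharges=3
Acc 6: bank0 row1 -> MISS (open row1); precharges=4
Acc 7: bank1 row4 -> MISS (open row4); precharges=5
Acc 8: bank1 row3 -> MISS (open row3); precharges=6
Acc 9: bank1 row3 -> HIT
Acc 10: bank0 row4 -> MISS (open row4); precharges=7
Acc 11: bank0 row1 -> MISS (open row1); precharges=8
Acc 12: bank1 row4 -> MISS (open row4); precharges=9
Acc 13: bank1 row1 -> MISS (open row1); precharges=10
Acc 14: bank1 row2 -> MISS (open row2); precharges=11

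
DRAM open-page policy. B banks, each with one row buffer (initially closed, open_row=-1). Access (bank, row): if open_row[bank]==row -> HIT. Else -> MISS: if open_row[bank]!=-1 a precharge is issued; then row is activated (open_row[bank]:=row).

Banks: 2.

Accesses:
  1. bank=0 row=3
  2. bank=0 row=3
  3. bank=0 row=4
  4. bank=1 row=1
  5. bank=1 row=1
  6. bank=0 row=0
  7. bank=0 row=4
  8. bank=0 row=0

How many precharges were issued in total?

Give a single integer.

Answer: 4

Derivation:
Acc 1: bank0 row3 -> MISS (open row3); precharges=0
Acc 2: bank0 row3 -> HIT
Acc 3: bank0 row4 -> MISS (open row4); precharges=1
Acc 4: bank1 row1 -> MISS (open row1); precharges=1
Acc 5: bank1 row1 -> HIT
Acc 6: bank0 row0 -> MISS (open row0); precharges=2
Acc 7: bank0 row4 -> MISS (open row4); precharges=3
Acc 8: bank0 row0 -> MISS (open row0); precharges=4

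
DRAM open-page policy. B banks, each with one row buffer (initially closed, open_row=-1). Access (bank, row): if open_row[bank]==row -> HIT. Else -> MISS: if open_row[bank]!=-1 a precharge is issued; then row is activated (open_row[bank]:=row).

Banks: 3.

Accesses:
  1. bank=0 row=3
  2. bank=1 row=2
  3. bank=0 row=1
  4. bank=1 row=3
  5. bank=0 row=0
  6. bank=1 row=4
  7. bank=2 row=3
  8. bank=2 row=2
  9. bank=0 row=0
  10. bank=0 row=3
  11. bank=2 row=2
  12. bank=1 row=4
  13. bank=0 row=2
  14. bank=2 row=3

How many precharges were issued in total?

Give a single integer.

Answer: 8

Derivation:
Acc 1: bank0 row3 -> MISS (open row3); precharges=0
Acc 2: bank1 row2 -> MISS (open row2); precharges=0
Acc 3: bank0 row1 -> MISS (open row1); precharges=1
Acc 4: bank1 row3 -> MISS (open row3); precharges=2
Acc 5: bank0 row0 -> MISS (open row0); precharges=3
Acc 6: bank1 row4 -> MISS (open row4); precharges=4
Acc 7: bank2 row3 -> MISS (open row3); precharges=4
Acc 8: bank2 row2 -> MISS (open row2); precharges=5
Acc 9: bank0 row0 -> HIT
Acc 10: bank0 row3 -> MISS (open row3); precharges=6
Acc 11: bank2 row2 -> HIT
Acc 12: bank1 row4 -> HIT
Acc 13: bank0 row2 -> MISS (open row2); precharges=7
Acc 14: bank2 row3 -> MISS (open row3); precharges=8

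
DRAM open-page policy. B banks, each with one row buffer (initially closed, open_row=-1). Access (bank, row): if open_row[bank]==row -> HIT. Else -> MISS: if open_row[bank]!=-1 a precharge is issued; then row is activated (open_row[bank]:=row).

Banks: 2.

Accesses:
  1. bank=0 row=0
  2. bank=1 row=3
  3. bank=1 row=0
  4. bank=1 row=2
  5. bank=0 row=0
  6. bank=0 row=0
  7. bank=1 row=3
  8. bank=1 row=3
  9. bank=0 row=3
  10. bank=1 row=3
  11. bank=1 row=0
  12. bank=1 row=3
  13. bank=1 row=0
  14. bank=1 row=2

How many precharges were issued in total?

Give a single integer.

Answer: 8

Derivation:
Acc 1: bank0 row0 -> MISS (open row0); precharges=0
Acc 2: bank1 row3 -> MISS (open row3); precharges=0
Acc 3: bank1 row0 -> MISS (open row0); precharges=1
Acc 4: bank1 row2 -> MISS (open row2); precharges=2
Acc 5: bank0 row0 -> HIT
Acc 6: bank0 row0 -> HIT
Acc 7: bank1 row3 -> MISS (open row3); precharges=3
Acc 8: bank1 row3 -> HIT
Acc 9: bank0 row3 -> MISS (open row3); precharges=4
Acc 10: bank1 row3 -> HIT
Acc 11: bank1 row0 -> MISS (open row0); precharges=5
Acc 12: bank1 row3 -> MISS (open row3); precharges=6
Acc 13: bank1 row0 -> MISS (open row0); precharges=7
Acc 14: bank1 row2 -> MISS (open row2); precharges=8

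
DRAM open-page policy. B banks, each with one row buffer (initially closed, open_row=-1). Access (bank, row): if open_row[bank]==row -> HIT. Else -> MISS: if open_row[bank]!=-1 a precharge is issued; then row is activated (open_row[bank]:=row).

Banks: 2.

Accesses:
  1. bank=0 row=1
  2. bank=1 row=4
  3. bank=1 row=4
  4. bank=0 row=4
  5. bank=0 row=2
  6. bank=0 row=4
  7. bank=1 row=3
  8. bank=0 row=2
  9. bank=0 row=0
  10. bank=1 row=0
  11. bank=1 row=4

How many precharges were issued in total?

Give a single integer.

Acc 1: bank0 row1 -> MISS (open row1); precharges=0
Acc 2: bank1 row4 -> MISS (open row4); precharges=0
Acc 3: bank1 row4 -> HIT
Acc 4: bank0 row4 -> MISS (open row4); precharges=1
Acc 5: bank0 row2 -> MISS (open row2); precharges=2
Acc 6: bank0 row4 -> MISS (open row4); precharges=3
Acc 7: bank1 row3 -> MISS (open row3); precharges=4
Acc 8: bank0 row2 -> MISS (open row2); precharges=5
Acc 9: bank0 row0 -> MISS (open row0); precharges=6
Acc 10: bank1 row0 -> MISS (open row0); precharges=7
Acc 11: bank1 row4 -> MISS (open row4); precharges=8

Answer: 8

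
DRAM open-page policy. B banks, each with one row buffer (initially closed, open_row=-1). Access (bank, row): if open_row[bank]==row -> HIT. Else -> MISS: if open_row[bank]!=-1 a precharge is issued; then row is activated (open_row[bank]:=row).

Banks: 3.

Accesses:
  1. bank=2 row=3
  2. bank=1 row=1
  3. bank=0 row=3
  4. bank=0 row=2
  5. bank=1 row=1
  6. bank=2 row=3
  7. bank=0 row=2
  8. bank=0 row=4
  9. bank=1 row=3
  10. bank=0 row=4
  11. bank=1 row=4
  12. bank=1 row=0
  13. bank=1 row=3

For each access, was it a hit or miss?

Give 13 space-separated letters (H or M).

Answer: M M M M H H H M M H M M M

Derivation:
Acc 1: bank2 row3 -> MISS (open row3); precharges=0
Acc 2: bank1 row1 -> MISS (open row1); precharges=0
Acc 3: bank0 row3 -> MISS (open row3); precharges=0
Acc 4: bank0 row2 -> MISS (open row2); precharges=1
Acc 5: bank1 row1 -> HIT
Acc 6: bank2 row3 -> HIT
Acc 7: bank0 row2 -> HIT
Acc 8: bank0 row4 -> MISS (open row4); precharges=2
Acc 9: bank1 row3 -> MISS (open row3); precharges=3
Acc 10: bank0 row4 -> HIT
Acc 11: bank1 row4 -> MISS (open row4); precharges=4
Acc 12: bank1 row0 -> MISS (open row0); precharges=5
Acc 13: bank1 row3 -> MISS (open row3); precharges=6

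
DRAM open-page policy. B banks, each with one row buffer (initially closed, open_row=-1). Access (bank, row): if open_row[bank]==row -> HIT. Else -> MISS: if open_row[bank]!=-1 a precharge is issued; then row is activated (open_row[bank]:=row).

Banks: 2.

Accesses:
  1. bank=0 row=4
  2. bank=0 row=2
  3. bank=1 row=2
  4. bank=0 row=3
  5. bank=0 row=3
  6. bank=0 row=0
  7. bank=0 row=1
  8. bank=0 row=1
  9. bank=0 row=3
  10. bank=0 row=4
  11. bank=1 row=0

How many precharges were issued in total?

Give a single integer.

Answer: 7

Derivation:
Acc 1: bank0 row4 -> MISS (open row4); precharges=0
Acc 2: bank0 row2 -> MISS (open row2); precharges=1
Acc 3: bank1 row2 -> MISS (open row2); precharges=1
Acc 4: bank0 row3 -> MISS (open row3); precharges=2
Acc 5: bank0 row3 -> HIT
Acc 6: bank0 row0 -> MISS (open row0); precharges=3
Acc 7: bank0 row1 -> MISS (open row1); precharges=4
Acc 8: bank0 row1 -> HIT
Acc 9: bank0 row3 -> MISS (open row3); precharges=5
Acc 10: bank0 row4 -> MISS (open row4); precharges=6
Acc 11: bank1 row0 -> MISS (open row0); precharges=7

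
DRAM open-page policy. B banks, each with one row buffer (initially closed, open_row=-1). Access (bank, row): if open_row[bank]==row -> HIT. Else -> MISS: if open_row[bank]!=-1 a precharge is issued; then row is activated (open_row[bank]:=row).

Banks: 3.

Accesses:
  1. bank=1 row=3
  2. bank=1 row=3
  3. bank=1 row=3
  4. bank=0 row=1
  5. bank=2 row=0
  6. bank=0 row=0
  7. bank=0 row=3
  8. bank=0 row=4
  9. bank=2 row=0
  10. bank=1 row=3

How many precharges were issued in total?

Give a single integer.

Acc 1: bank1 row3 -> MISS (open row3); precharges=0
Acc 2: bank1 row3 -> HIT
Acc 3: bank1 row3 -> HIT
Acc 4: bank0 row1 -> MISS (open row1); precharges=0
Acc 5: bank2 row0 -> MISS (open row0); precharges=0
Acc 6: bank0 row0 -> MISS (open row0); precharges=1
Acc 7: bank0 row3 -> MISS (open row3); precharges=2
Acc 8: bank0 row4 -> MISS (open row4); precharges=3
Acc 9: bank2 row0 -> HIT
Acc 10: bank1 row3 -> HIT

Answer: 3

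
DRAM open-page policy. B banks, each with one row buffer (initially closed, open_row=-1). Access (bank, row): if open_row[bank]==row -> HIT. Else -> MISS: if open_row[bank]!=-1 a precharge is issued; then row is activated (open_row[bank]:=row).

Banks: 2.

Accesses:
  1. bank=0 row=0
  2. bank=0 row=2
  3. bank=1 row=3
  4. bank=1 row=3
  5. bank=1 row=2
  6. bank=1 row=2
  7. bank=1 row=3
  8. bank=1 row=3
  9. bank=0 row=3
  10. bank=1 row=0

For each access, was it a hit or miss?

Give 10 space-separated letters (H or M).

Answer: M M M H M H M H M M

Derivation:
Acc 1: bank0 row0 -> MISS (open row0); precharges=0
Acc 2: bank0 row2 -> MISS (open row2); precharges=1
Acc 3: bank1 row3 -> MISS (open row3); precharges=1
Acc 4: bank1 row3 -> HIT
Acc 5: bank1 row2 -> MISS (open row2); precharges=2
Acc 6: bank1 row2 -> HIT
Acc 7: bank1 row3 -> MISS (open row3); precharges=3
Acc 8: bank1 row3 -> HIT
Acc 9: bank0 row3 -> MISS (open row3); precharges=4
Acc 10: bank1 row0 -> MISS (open row0); precharges=5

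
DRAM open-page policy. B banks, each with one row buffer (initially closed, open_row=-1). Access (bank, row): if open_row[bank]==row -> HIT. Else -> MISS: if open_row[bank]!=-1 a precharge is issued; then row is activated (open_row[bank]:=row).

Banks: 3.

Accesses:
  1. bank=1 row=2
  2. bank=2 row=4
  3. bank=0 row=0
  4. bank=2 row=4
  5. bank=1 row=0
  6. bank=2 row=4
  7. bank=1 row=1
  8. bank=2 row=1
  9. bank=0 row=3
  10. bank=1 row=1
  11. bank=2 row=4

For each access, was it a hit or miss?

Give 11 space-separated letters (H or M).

Acc 1: bank1 row2 -> MISS (open row2); precharges=0
Acc 2: bank2 row4 -> MISS (open row4); precharges=0
Acc 3: bank0 row0 -> MISS (open row0); precharges=0
Acc 4: bank2 row4 -> HIT
Acc 5: bank1 row0 -> MISS (open row0); precharges=1
Acc 6: bank2 row4 -> HIT
Acc 7: bank1 row1 -> MISS (open row1); precharges=2
Acc 8: bank2 row1 -> MISS (open row1); precharges=3
Acc 9: bank0 row3 -> MISS (open row3); precharges=4
Acc 10: bank1 row1 -> HIT
Acc 11: bank2 row4 -> MISS (open row4); precharges=5

Answer: M M M H M H M M M H M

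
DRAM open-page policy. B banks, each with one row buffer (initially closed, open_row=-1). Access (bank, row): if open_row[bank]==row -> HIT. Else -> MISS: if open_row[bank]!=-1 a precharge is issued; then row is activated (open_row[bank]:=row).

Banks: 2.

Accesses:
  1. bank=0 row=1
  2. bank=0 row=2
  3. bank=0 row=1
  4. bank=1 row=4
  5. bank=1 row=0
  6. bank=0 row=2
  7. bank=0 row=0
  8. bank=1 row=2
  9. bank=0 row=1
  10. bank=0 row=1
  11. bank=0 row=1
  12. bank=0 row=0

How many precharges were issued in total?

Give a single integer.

Answer: 8

Derivation:
Acc 1: bank0 row1 -> MISS (open row1); precharges=0
Acc 2: bank0 row2 -> MISS (open row2); precharges=1
Acc 3: bank0 row1 -> MISS (open row1); precharges=2
Acc 4: bank1 row4 -> MISS (open row4); precharges=2
Acc 5: bank1 row0 -> MISS (open row0); precharges=3
Acc 6: bank0 row2 -> MISS (open row2); precharges=4
Acc 7: bank0 row0 -> MISS (open row0); precharges=5
Acc 8: bank1 row2 -> MISS (open row2); precharges=6
Acc 9: bank0 row1 -> MISS (open row1); precharges=7
Acc 10: bank0 row1 -> HIT
Acc 11: bank0 row1 -> HIT
Acc 12: bank0 row0 -> MISS (open row0); precharges=8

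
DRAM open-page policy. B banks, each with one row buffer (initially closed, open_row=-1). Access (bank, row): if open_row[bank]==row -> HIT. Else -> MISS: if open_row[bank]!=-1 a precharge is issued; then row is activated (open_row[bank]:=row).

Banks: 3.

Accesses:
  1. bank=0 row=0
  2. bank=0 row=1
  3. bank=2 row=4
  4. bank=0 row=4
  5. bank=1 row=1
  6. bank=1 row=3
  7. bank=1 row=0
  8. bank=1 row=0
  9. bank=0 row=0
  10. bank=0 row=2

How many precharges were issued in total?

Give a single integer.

Acc 1: bank0 row0 -> MISS (open row0); precharges=0
Acc 2: bank0 row1 -> MISS (open row1); precharges=1
Acc 3: bank2 row4 -> MISS (open row4); precharges=1
Acc 4: bank0 row4 -> MISS (open row4); precharges=2
Acc 5: bank1 row1 -> MISS (open row1); precharges=2
Acc 6: bank1 row3 -> MISS (open row3); precharges=3
Acc 7: bank1 row0 -> MISS (open row0); precharges=4
Acc 8: bank1 row0 -> HIT
Acc 9: bank0 row0 -> MISS (open row0); precharges=5
Acc 10: bank0 row2 -> MISS (open row2); precharges=6

Answer: 6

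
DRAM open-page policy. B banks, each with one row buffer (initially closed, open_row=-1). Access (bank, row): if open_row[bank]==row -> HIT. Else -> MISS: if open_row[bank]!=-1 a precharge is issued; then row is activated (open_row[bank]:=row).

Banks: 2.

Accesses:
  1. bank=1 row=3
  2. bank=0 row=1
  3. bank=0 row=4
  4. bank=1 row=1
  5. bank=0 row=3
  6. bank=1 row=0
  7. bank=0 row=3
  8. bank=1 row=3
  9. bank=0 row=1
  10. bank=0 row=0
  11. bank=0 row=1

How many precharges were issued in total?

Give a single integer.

Acc 1: bank1 row3 -> MISS (open row3); precharges=0
Acc 2: bank0 row1 -> MISS (open row1); precharges=0
Acc 3: bank0 row4 -> MISS (open row4); precharges=1
Acc 4: bank1 row1 -> MISS (open row1); precharges=2
Acc 5: bank0 row3 -> MISS (open row3); precharges=3
Acc 6: bank1 row0 -> MISS (open row0); precharges=4
Acc 7: bank0 row3 -> HIT
Acc 8: bank1 row3 -> MISS (open row3); precharges=5
Acc 9: bank0 row1 -> MISS (open row1); precharges=6
Acc 10: bank0 row0 -> MISS (open row0); precharges=7
Acc 11: bank0 row1 -> MISS (open row1); precharges=8

Answer: 8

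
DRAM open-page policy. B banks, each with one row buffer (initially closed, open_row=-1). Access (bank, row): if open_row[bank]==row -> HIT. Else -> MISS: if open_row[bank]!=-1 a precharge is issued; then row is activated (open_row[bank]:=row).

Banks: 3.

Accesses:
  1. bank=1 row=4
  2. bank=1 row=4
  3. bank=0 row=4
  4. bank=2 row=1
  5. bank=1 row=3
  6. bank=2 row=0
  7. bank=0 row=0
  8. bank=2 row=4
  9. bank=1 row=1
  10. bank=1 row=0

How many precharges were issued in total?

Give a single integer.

Answer: 6

Derivation:
Acc 1: bank1 row4 -> MISS (open row4); precharges=0
Acc 2: bank1 row4 -> HIT
Acc 3: bank0 row4 -> MISS (open row4); precharges=0
Acc 4: bank2 row1 -> MISS (open row1); precharges=0
Acc 5: bank1 row3 -> MISS (open row3); precharges=1
Acc 6: bank2 row0 -> MISS (open row0); precharges=2
Acc 7: bank0 row0 -> MISS (open row0); precharges=3
Acc 8: bank2 row4 -> MISS (open row4); precharges=4
Acc 9: bank1 row1 -> MISS (open row1); precharges=5
Acc 10: bank1 row0 -> MISS (open row0); precharges=6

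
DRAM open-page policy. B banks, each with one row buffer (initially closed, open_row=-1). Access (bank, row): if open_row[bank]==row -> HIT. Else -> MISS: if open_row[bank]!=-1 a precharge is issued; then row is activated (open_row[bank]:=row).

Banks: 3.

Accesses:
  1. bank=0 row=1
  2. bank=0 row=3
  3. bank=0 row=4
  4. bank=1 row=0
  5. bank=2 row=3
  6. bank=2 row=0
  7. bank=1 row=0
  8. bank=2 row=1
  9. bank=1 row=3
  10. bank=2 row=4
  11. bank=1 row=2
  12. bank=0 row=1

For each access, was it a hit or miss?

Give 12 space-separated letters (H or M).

Answer: M M M M M M H M M M M M

Derivation:
Acc 1: bank0 row1 -> MISS (open row1); precharges=0
Acc 2: bank0 row3 -> MISS (open row3); precharges=1
Acc 3: bank0 row4 -> MISS (open row4); precharges=2
Acc 4: bank1 row0 -> MISS (open row0); precharges=2
Acc 5: bank2 row3 -> MISS (open row3); precharges=2
Acc 6: bank2 row0 -> MISS (open row0); precharges=3
Acc 7: bank1 row0 -> HIT
Acc 8: bank2 row1 -> MISS (open row1); precharges=4
Acc 9: bank1 row3 -> MISS (open row3); precharges=5
Acc 10: bank2 row4 -> MISS (open row4); precharges=6
Acc 11: bank1 row2 -> MISS (open row2); precharges=7
Acc 12: bank0 row1 -> MISS (open row1); precharges=8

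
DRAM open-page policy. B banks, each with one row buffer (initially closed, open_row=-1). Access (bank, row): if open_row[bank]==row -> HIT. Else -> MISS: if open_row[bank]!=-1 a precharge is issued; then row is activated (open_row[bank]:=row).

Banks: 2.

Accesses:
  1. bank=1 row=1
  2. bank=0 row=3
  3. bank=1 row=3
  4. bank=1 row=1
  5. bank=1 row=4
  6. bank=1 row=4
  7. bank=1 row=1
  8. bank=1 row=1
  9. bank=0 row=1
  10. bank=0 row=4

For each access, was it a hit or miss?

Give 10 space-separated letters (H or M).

Acc 1: bank1 row1 -> MISS (open row1); precharges=0
Acc 2: bank0 row3 -> MISS (open row3); precharges=0
Acc 3: bank1 row3 -> MISS (open row3); precharges=1
Acc 4: bank1 row1 -> MISS (open row1); precharges=2
Acc 5: bank1 row4 -> MISS (open row4); precharges=3
Acc 6: bank1 row4 -> HIT
Acc 7: bank1 row1 -> MISS (open row1); precharges=4
Acc 8: bank1 row1 -> HIT
Acc 9: bank0 row1 -> MISS (open row1); precharges=5
Acc 10: bank0 row4 -> MISS (open row4); precharges=6

Answer: M M M M M H M H M M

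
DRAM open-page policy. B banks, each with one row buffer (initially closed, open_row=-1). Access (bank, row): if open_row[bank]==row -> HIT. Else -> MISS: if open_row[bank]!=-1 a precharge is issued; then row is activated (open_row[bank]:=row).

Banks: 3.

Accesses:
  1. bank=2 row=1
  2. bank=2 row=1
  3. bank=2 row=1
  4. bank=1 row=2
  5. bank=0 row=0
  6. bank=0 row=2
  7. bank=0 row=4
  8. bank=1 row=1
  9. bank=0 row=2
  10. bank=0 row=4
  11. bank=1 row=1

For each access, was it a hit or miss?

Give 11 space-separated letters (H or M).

Acc 1: bank2 row1 -> MISS (open row1); precharges=0
Acc 2: bank2 row1 -> HIT
Acc 3: bank2 row1 -> HIT
Acc 4: bank1 row2 -> MISS (open row2); precharges=0
Acc 5: bank0 row0 -> MISS (open row0); precharges=0
Acc 6: bank0 row2 -> MISS (open row2); precharges=1
Acc 7: bank0 row4 -> MISS (open row4); precharges=2
Acc 8: bank1 row1 -> MISS (open row1); precharges=3
Acc 9: bank0 row2 -> MISS (open row2); precharges=4
Acc 10: bank0 row4 -> MISS (open row4); precharges=5
Acc 11: bank1 row1 -> HIT

Answer: M H H M M M M M M M H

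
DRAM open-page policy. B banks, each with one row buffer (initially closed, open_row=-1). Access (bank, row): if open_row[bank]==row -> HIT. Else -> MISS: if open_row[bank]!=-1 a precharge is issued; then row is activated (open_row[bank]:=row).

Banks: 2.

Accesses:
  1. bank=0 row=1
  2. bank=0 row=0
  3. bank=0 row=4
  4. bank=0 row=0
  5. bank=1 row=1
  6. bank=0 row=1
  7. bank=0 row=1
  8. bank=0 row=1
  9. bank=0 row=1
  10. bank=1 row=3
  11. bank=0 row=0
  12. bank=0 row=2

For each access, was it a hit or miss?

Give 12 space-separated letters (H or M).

Answer: M M M M M M H H H M M M

Derivation:
Acc 1: bank0 row1 -> MISS (open row1); precharges=0
Acc 2: bank0 row0 -> MISS (open row0); precharges=1
Acc 3: bank0 row4 -> MISS (open row4); precharges=2
Acc 4: bank0 row0 -> MISS (open row0); precharges=3
Acc 5: bank1 row1 -> MISS (open row1); precharges=3
Acc 6: bank0 row1 -> MISS (open row1); precharges=4
Acc 7: bank0 row1 -> HIT
Acc 8: bank0 row1 -> HIT
Acc 9: bank0 row1 -> HIT
Acc 10: bank1 row3 -> MISS (open row3); precharges=5
Acc 11: bank0 row0 -> MISS (open row0); precharges=6
Acc 12: bank0 row2 -> MISS (open row2); precharges=7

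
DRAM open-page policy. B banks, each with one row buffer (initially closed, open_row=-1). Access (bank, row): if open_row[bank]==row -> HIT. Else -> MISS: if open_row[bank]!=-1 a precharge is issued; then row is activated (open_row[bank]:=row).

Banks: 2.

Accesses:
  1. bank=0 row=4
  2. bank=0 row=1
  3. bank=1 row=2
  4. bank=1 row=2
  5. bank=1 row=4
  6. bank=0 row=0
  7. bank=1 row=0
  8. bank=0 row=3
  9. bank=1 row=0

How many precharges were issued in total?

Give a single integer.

Answer: 5

Derivation:
Acc 1: bank0 row4 -> MISS (open row4); precharges=0
Acc 2: bank0 row1 -> MISS (open row1); precharges=1
Acc 3: bank1 row2 -> MISS (open row2); precharges=1
Acc 4: bank1 row2 -> HIT
Acc 5: bank1 row4 -> MISS (open row4); precharges=2
Acc 6: bank0 row0 -> MISS (open row0); precharges=3
Acc 7: bank1 row0 -> MISS (open row0); precharges=4
Acc 8: bank0 row3 -> MISS (open row3); precharges=5
Acc 9: bank1 row0 -> HIT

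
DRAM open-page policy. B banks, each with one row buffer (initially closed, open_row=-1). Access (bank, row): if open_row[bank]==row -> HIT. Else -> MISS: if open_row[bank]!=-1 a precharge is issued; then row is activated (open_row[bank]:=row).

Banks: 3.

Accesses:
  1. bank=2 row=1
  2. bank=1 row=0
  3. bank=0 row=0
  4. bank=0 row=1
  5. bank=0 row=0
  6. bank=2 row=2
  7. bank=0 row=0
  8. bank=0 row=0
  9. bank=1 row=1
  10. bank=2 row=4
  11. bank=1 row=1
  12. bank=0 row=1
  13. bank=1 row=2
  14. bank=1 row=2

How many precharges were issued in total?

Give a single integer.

Acc 1: bank2 row1 -> MISS (open row1); precharges=0
Acc 2: bank1 row0 -> MISS (open row0); precharges=0
Acc 3: bank0 row0 -> MISS (open row0); precharges=0
Acc 4: bank0 row1 -> MISS (open row1); precharges=1
Acc 5: bank0 row0 -> MISS (open row0); precharges=2
Acc 6: bank2 row2 -> MISS (open row2); precharges=3
Acc 7: bank0 row0 -> HIT
Acc 8: bank0 row0 -> HIT
Acc 9: bank1 row1 -> MISS (open row1); precharges=4
Acc 10: bank2 row4 -> MISS (open row4); precharges=5
Acc 11: bank1 row1 -> HIT
Acc 12: bank0 row1 -> MISS (open row1); precharges=6
Acc 13: bank1 row2 -> MISS (open row2); precharges=7
Acc 14: bank1 row2 -> HIT

Answer: 7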